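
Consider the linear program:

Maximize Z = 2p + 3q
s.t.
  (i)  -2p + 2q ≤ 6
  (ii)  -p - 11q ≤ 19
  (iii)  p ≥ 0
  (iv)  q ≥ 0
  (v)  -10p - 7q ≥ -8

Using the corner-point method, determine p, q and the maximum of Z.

p = 0, q = 8/7, maximum Z = 24/7

Vertices and Z = 2p + 3q:
  (0, 0) → Z = 0
  (0, 8/7) → Z = 24/7
  (4/5, 0) → Z = 8/5

At the optimal vertex, p = 0 and -10p - 7q = -8.
Solving simultaneously gives p = 0, q = 8/7.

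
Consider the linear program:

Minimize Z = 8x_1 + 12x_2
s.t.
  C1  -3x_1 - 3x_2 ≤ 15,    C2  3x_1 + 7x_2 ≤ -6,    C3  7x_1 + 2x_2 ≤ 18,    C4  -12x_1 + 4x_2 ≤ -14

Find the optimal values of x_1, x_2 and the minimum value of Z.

Extreme points and Z = 8x_1 + 12x_2:
  (28/5, -53/5) → Z = -412/5
  (-3/8, -37/8) → Z = -117/2
  (138/43, -96/43) → Z = -48/43
  (37/48, -19/16) → Z = -97/12

The binding constraints are -3x_1 - 3x_2 = 15 and 7x_1 + 2x_2 = 18.
Solving simultaneously gives x_1 = 28/5, x_2 = -53/5.

x_1 = 28/5, x_2 = -53/5, minimum Z = -412/5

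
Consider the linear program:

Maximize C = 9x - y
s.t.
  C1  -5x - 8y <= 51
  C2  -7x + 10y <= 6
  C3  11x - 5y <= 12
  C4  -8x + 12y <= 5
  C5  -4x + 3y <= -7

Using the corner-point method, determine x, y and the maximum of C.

x = 1/13, y = -29/13, maximum C = 38/13

Extreme points and C = 9x - y:
  (-159/113, -621/113) → C = -810/113
  (-97/47, -239/47) → C = -634/47
  (1/13, -29/13) → C = 38/13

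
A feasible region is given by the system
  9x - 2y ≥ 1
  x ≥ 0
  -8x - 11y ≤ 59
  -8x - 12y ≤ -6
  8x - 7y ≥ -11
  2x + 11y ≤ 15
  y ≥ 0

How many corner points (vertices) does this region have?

Pairwise boundary intersections that survive every other constraint:
  (6/31, 23/62)
  (41/103, 133/103)
  (3/4, 0)
  (15/2, 0)

4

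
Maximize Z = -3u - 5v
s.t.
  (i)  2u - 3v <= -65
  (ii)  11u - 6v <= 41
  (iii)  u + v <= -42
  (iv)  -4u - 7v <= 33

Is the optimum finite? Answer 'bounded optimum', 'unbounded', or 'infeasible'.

From the feasible point (-87, 45), moving in the direction (-7, 4) keeps every constraint satisfied while Z increases without bound.

unbounded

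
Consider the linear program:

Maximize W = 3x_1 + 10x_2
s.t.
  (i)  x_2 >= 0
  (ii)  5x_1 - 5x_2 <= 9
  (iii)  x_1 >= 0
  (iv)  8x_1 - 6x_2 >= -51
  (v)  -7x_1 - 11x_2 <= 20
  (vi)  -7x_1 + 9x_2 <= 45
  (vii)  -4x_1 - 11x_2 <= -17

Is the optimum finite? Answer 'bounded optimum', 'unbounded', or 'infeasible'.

bounded optimum

Extreme points and W = 3x_1 + 10x_2:
  (153/5, 144/5) → W = 1899/5
  (184/75, 49/75) → W = 1042/75
  (0, 5) → W = 50
  (0, 17/11) → W = 170/11
The feasible region has finitely many vertices and no improving ray; the maximum is 1899/5 at (153/5, 144/5).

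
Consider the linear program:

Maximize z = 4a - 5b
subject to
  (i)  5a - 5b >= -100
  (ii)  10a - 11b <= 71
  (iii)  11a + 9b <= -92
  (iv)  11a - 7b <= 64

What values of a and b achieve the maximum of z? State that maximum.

Corner points and z = 4a - 5b:
  (-291, -271) → z = 191
  (-68/5, 32/5) → z = -432/5
  (-373/211, -1701/211) → z = 7013/211

At the optimal vertex, 5a - 5b = -100 and 10a - 11b = 71.
Solving simultaneously gives a = -291, b = -271.

a = -291, b = -271, maximum z = 191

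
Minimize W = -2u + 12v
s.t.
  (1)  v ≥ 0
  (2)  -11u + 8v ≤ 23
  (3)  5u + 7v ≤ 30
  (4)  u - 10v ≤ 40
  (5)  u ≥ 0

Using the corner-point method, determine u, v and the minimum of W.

Vertices and W = -2u + 12v:
  (6, 0) → W = -12
  (0, 0) → W = 0
  (79/117, 445/117) → W = 5182/117
  (0, 23/8) → W = 69/2

The optimum lies where v = 0 and 5u + 7v = 30.
Solving simultaneously gives u = 6, v = 0.

u = 6, v = 0, minimum W = -12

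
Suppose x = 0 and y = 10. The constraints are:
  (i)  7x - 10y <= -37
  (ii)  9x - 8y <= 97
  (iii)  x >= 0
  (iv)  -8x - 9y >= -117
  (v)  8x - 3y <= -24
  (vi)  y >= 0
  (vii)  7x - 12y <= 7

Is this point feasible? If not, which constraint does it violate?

feasible

(i): -100 ≤ -37 ✓
(ii): -80 ≤ 97 ✓
(iii): 0 ≥ 0 ✓
(iv): -90 ≥ -117 ✓
(v): -30 ≤ -24 ✓
(vi): 10 ≥ 0 ✓
(vii): -120 ≤ 7 ✓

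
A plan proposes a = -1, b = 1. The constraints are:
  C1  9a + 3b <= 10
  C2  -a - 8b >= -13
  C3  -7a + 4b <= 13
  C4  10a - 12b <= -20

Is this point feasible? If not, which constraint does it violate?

C1: -6 ≤ 10 ✓
C2: -7 ≥ -13 ✓
C3: 11 ≤ 13 ✓
C4: -22 ≤ -20 ✓

feasible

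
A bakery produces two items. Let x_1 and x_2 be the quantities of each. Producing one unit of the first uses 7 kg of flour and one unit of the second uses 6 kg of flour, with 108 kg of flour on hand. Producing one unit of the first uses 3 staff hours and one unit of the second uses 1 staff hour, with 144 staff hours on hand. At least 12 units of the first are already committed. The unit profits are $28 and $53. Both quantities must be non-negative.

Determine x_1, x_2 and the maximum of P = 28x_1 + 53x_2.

Feasible corners and P = 28x_1 + 53x_2:
  (108/7, 0) → P = 432
  (12, 0) → P = 336
  (12, 4) → P = 548

At the optimal vertex, 7x_1 + 6x_2 = 108 and x_1 = 12.
Solving simultaneously gives x_1 = 12, x_2 = 4.

x_1 = 12, x_2 = 4, maximum P = 548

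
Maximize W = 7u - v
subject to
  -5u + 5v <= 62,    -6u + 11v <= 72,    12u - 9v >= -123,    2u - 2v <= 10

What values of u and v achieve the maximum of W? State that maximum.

u = 127/5, v = 102/5, maximum W = 787/5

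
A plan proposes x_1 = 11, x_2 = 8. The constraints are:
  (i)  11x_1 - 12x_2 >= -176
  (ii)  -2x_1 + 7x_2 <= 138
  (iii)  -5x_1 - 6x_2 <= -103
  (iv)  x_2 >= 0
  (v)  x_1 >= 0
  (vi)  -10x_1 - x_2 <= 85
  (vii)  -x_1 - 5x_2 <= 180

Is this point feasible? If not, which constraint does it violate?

feasible

(i): 25 ≥ -176 ✓
(ii): 34 ≤ 138 ✓
(iii): -103 ≤ -103 ✓
(iv): 8 ≥ 0 ✓
(v): 11 ≥ 0 ✓
(vi): -118 ≤ 85 ✓
(vii): -51 ≤ 180 ✓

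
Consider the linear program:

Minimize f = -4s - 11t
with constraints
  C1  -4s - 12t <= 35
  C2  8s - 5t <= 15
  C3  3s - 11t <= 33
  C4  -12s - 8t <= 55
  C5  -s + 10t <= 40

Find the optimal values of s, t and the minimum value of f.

s = 14/3, t = 67/15, minimum f = -339/5

Feasible corners and f = -4s - 11t:
  (5/116, -85/29) → f = 930/29
  (-95/28, -25/14) → f = 465/14
  (14/3, 67/15) → f = -339/5
  (-435/64, 425/128) → f = -1195/128

The binding constraints are 8s - 5t = 15 and -s + 10t = 40.
Solving simultaneously gives s = 14/3, t = 67/15.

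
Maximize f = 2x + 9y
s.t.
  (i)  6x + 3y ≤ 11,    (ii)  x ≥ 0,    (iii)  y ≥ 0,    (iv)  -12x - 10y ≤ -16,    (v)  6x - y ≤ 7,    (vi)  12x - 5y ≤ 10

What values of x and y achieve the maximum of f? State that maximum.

x = 0, y = 11/3, maximum f = 33

Feasible corners and f = 2x + 9y:
  (0, 11/3) → f = 33
  (85/66, 12/11) → f = 409/33
  (0, 8/5) → f = 72/5
  (1, 2/5) → f = 28/5

The optimum lies where 6x + 3y = 11 and x = 0.
Solving simultaneously gives x = 0, y = 11/3.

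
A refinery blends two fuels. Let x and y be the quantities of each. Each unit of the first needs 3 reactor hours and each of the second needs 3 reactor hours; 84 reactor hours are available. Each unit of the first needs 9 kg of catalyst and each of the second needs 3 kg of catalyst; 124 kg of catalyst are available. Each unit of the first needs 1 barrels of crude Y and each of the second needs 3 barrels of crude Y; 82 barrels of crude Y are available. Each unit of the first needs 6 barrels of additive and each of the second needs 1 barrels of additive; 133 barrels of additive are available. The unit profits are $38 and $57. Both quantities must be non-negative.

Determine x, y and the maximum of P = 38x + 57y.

x = 1, y = 27, maximum P = 1577

The optimum lies where 3x + 3y = 84 and x + 3y = 82.
Solving simultaneously gives x = 1, y = 27.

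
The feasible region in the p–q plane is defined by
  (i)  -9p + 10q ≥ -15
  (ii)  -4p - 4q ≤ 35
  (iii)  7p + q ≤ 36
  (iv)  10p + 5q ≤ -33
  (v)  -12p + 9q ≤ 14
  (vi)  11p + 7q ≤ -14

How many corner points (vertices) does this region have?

4

Pairwise boundary intersections that survive every other constraint:
  (-145/38, -375/76)
  (-51/29, -447/145)
  (-53/12, -13/3)
  (-367/150, -128/75)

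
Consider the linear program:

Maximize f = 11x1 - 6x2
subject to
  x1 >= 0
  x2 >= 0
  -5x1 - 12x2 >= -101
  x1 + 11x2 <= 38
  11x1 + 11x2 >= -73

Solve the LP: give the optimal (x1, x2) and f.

Corner points and f = 11x1 - 6x2:
  (0, 0) → f = 0
  (0, 38/11) → f = -228/11
  (101/5, 0) → f = 1111/5
  (655/43, 89/43) → f = 6671/43

At the optimal vertex, x2 = 0 and -5x1 - 12x2 = -101.
Solving simultaneously gives x1 = 101/5, x2 = 0.

x1 = 101/5, x2 = 0, maximum f = 1111/5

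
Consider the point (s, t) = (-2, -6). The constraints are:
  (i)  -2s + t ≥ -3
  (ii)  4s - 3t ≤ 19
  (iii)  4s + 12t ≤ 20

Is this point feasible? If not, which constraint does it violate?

feasible

(i): -2 ≥ -3 ✓
(ii): 10 ≤ 19 ✓
(iii): -80 ≤ 20 ✓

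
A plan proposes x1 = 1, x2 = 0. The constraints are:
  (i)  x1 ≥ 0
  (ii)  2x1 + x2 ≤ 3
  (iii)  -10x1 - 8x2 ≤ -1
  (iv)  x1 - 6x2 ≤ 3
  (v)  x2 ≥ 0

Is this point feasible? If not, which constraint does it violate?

(i): 1 ≥ 0 ✓
(ii): 2 ≤ 3 ✓
(iii): -10 ≤ -1 ✓
(iv): 1 ≤ 3 ✓
(v): 0 ≥ 0 ✓

feasible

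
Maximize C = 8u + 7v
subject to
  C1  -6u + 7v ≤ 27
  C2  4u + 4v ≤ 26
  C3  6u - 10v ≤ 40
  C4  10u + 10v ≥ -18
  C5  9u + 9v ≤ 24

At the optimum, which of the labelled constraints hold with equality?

C3 and C5

Vertices and C = 8u + 7v:
  (-198/65, 81/65) → C = -1017/65
  (-25/39, 43/13) → C = 703/39
  (11/8, -127/40) → C = -449/40
  (25/6, -3/2) → C = 137/6

The maximum is at (25/6, -3/2). Substituting into each constraint, equality holds for C3 and C5; the remaining constraints have slack.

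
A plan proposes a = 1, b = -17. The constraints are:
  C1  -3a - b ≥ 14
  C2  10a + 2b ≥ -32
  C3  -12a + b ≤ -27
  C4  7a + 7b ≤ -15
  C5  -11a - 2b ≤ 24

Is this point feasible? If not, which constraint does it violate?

C1: 14 ≥ 14 ✓
C2: -24 ≥ -32 ✓
C3: -29 ≤ -27 ✓
C4: -112 ≤ -15 ✓
C5: 23 ≤ 24 ✓

feasible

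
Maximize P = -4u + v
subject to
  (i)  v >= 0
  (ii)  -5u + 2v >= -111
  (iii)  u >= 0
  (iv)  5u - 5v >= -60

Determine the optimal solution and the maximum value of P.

Corner points and P = -4u + v:
  (111/5, 0) → P = -444/5
  (0, 0) → P = 0
  (45, 57) → P = -123
  (0, 12) → P = 12

The binding constraints are u = 0 and 5u - 5v = -60.
Solving simultaneously gives u = 0, v = 12.

u = 0, v = 12, maximum P = 12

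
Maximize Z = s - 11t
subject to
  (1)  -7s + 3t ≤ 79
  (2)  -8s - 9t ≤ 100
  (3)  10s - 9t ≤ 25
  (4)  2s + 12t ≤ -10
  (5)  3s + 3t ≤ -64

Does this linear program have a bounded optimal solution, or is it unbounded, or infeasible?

infeasible

The boundaries -7s + 3t = 79 and -8s - 9t = 100 meet at (-337/29, -68/87), but that point violates 3s + 3t ≤ -64. Every candidate vertex is excluded by some other constraint, so the feasible region is empty.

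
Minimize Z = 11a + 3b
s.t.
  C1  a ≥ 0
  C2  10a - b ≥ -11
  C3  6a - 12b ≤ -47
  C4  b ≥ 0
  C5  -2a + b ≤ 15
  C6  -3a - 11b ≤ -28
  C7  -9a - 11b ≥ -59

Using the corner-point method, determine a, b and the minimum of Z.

a = 0, b = 47/12, minimum Z = 47/4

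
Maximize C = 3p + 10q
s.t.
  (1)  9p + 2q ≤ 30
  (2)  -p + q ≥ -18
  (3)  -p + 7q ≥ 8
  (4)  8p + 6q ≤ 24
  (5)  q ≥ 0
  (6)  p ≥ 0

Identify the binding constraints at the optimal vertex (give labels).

Extreme points and C = 3p + 10q:
  (60/31, 44/31) → C = 20
  (0, 8/7) → C = 80/7
  (0, 4) → C = 40

The maximum is at (0, 4). Substituting into each constraint, equality holds for (4) and (6); the remaining constraints have slack.

(4) and (6)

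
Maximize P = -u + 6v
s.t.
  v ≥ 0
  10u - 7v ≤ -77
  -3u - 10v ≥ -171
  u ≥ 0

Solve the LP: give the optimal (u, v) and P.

Extreme points and P = -u + 6v:
  (427/121, 1941/121) → P = 11219/121
  (0, 11) → P = 66
  (0, 171/10) → P = 513/5

u = 0, v = 171/10, maximum P = 513/5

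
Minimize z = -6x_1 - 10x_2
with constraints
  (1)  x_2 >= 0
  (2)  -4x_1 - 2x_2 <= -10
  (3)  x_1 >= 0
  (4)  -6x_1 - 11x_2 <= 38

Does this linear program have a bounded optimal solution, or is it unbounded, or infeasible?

From the feasible point (5/2, 0), moving in the direction (0, 1) keeps every constraint satisfied while z decreases without bound.

unbounded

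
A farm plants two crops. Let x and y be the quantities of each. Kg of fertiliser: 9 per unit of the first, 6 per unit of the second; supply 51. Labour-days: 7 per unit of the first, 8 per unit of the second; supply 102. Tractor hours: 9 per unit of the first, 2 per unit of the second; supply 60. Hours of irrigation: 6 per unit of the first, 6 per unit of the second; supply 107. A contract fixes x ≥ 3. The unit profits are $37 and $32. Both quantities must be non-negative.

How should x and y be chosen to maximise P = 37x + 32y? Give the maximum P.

Corner points and P = 37x + 32y:
  (17/3, 0) → P = 629/3
  (3, 0) → P = 111
  (3, 4) → P = 239

x = 3, y = 4, maximum P = 239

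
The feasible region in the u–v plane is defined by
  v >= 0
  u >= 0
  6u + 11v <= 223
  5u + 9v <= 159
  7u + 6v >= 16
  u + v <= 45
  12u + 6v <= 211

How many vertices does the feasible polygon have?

5

The feasible vertices (each the meet of two boundaries and inside every other half-plane) are:
  (16/7, 0)
  (211/12, 0)
  (0, 53/3)
  (0, 8/3)
  (315/26, 853/78)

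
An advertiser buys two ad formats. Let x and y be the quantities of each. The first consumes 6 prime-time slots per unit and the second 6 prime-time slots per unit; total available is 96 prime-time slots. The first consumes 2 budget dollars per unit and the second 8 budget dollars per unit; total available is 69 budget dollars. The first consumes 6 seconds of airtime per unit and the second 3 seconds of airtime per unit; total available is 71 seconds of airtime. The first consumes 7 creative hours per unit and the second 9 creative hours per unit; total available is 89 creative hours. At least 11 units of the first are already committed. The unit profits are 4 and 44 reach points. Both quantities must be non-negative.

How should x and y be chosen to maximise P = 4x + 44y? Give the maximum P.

x = 11, y = 4/3, maximum P = 308/3

Extreme points and P = 4x + 44y:
  (71/6, 0) → P = 142/3
  (11, 0) → P = 44
  (124/11, 37/33) → P = 3116/33
  (11, 4/3) → P = 308/3

The binding constraints are 7x + 9y = 89 and x = 11.
Solving simultaneously gives x = 11, y = 4/3.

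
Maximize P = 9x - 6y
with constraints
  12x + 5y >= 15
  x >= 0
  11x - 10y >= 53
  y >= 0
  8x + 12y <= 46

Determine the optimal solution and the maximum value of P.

Vertices and P = 9x - 6y:
  (53/11, 0) → P = 477/11
  (274/53, 41/106) → P = 2343/53
  (23/4, 0) → P = 207/4

The optimum lies where y = 0 and 8x + 12y = 46.
Solving simultaneously gives x = 23/4, y = 0.

x = 23/4, y = 0, maximum P = 207/4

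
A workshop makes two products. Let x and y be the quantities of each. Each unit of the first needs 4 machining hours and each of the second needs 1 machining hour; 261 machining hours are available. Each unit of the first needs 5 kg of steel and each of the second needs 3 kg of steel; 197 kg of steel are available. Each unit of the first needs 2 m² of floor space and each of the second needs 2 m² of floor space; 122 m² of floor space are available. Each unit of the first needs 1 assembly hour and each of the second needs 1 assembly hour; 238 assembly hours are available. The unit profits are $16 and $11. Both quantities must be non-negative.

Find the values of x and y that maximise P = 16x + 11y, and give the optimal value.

x = 7, y = 54, maximum P = 706

Feasible corners and P = 16x + 11y:
  (0, 0) → P = 0
  (0, 61) → P = 671
  (197/5, 0) → P = 3152/5
  (7, 54) → P = 706

The binding constraints are 5x + 3y = 197 and 2x + 2y = 122.
Solving simultaneously gives x = 7, y = 54.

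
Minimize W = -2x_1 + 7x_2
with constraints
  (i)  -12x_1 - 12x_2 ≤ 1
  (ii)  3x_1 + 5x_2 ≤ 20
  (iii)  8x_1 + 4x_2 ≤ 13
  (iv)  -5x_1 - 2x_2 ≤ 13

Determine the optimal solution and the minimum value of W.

Vertices and W = -2x_1 + 7x_2:
  (10/3, -41/12) → W = -367/12
  (-77/18, 151/36) → W = 455/12
  (-15/28, 121/28) → W = 877/28
  (-105/19, 139/19) → W = 1183/19

x_1 = 10/3, x_2 = -41/12, minimum W = -367/12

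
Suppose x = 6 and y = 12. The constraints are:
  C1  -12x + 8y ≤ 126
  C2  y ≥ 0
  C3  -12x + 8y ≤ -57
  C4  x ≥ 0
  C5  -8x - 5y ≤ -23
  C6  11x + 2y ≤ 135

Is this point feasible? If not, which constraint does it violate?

not feasible — violates C3

Constraint C3: -12x + 8y = 24, which is not ≤ -57. All other constraints are satisfied.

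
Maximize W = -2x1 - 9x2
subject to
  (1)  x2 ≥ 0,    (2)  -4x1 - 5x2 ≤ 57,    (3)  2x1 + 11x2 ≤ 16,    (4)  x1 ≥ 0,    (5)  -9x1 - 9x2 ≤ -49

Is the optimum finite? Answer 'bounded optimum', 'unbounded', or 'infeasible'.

bounded optimum

Extreme points and W = -2x1 - 9x2:
  (8, 0) → W = -16
  (49/9, 0) → W = -98/9
  (395/81, 46/81) → W = -1204/81
The feasible region has finitely many vertices and no improving ray; the maximum is -98/9 at (49/9, 0).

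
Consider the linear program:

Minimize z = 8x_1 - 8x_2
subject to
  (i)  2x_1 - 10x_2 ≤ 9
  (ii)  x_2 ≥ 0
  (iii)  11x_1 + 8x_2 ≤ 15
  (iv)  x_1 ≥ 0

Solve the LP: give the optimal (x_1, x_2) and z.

x_1 = 0, x_2 = 15/8, minimum z = -15

Vertices and z = 8x_1 - 8x_2:
  (15/11, 0) → z = 120/11
  (0, 0) → z = 0
  (0, 15/8) → z = -15

The optimum lies where 11x_1 + 8x_2 = 15 and x_1 = 0.
Solving simultaneously gives x_1 = 0, x_2 = 15/8.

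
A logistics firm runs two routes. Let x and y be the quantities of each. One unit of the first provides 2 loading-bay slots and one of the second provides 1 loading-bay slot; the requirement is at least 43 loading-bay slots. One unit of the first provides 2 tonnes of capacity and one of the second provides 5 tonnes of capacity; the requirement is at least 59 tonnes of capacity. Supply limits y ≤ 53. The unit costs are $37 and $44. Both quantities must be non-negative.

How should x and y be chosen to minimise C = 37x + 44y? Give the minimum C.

x = 39/2, y = 4, minimum C = 1795/2

Vertices and C = 37x + 44y:
  (0, 43) → C = 1892
  (0, 53) → C = 2332
  (59/2, 0) → C = 2183/2
  (39/2, 4) → C = 1795/2
The feasible region is unbounded (it extends along (1, 0)), but C strictly increases along every unbounded feasible direction, so there is no improving ray and the minimum is attained at a vertex.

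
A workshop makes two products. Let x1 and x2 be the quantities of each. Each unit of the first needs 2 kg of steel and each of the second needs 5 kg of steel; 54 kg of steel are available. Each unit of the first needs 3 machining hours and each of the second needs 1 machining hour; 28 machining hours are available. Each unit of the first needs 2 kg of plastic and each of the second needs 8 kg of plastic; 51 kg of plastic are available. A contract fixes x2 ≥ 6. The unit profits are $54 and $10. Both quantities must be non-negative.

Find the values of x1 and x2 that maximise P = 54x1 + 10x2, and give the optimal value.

x1 = 3/2, x2 = 6, maximum P = 141

At the optimal vertex, 2x1 + 8x2 = 51 and x2 = 6.
Solving simultaneously gives x1 = 3/2, x2 = 6.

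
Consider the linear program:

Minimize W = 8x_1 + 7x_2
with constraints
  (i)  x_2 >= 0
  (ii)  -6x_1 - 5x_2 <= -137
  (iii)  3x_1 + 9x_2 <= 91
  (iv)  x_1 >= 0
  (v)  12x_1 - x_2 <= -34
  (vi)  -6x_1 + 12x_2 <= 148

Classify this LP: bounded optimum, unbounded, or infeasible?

The boundaries x_2 = 0 and -6x_1 - 5x_2 = -137 meet at (137/6, 0), but that point violates 12x_1 - x_2 ≤ -34. Every candidate vertex is excluded by some other constraint, so the feasible region is empty.

infeasible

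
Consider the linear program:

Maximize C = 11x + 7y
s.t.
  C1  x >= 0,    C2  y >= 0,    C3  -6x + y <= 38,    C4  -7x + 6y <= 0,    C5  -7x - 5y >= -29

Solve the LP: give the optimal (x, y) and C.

Vertices and C = 11x + 7y:
  (0, 0) → C = 0
  (29/7, 0) → C = 319/7
  (174/77, 29/11) → C = 3335/77

x = 29/7, y = 0, maximum C = 319/7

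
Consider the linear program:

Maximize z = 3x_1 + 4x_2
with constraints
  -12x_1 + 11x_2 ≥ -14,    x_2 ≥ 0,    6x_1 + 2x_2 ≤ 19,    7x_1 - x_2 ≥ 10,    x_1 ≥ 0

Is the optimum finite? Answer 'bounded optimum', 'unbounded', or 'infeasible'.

bounded optimum

Feasible corners and z = 3x_1 + 4x_2:
  (79/30, 8/5) → z = 143/10
  (96/65, 22/65) → z = 376/65
  (39/20, 73/20) → z = 409/20
The feasible region has finitely many vertices and no improving ray; the maximum is 409/20 at (39/20, 73/20).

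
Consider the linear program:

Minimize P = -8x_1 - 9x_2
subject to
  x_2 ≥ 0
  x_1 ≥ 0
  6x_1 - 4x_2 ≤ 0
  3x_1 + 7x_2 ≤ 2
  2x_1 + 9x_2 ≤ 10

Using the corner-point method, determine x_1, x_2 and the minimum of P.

Corner points and P = -8x_1 - 9x_2:
  (0, 0) → P = 0
  (0, 2/7) → P = -18/7
  (4/27, 2/9) → P = -86/27

x_1 = 4/27, x_2 = 2/9, minimum P = -86/27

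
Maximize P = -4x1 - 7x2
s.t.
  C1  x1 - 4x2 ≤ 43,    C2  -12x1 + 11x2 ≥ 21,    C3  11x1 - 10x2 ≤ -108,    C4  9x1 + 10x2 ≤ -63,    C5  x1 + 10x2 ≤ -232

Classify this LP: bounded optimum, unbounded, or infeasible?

unbounded

From the feasible point (-249/7, -275/14), moving in the direction (-4, -1) keeps every constraint satisfied while P increases without bound.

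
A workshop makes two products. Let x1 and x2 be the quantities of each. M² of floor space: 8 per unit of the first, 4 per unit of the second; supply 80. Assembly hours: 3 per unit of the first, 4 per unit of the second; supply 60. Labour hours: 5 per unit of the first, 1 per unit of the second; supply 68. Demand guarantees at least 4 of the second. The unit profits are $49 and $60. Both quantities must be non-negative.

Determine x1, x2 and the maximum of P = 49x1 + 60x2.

The binding constraints are 8x1 + 4x2 = 80 and 3x1 + 4x2 = 60.
Solving simultaneously gives x1 = 4, x2 = 12.

x1 = 4, x2 = 12, maximum P = 916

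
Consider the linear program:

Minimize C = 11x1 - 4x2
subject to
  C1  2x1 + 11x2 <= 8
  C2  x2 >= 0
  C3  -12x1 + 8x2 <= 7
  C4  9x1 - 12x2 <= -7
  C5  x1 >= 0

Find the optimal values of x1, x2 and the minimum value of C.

x1 = 0, x2 = 8/11, minimum C = -32/11

Corner points and C = 11x1 - 4x2:
  (19/123, 86/123) → C = -45/41
  (0, 8/11) → C = -32/11
  (0, 7/12) → C = -7/3

The binding constraints are 2x1 + 11x2 = 8 and x1 = 0.
Solving simultaneously gives x1 = 0, x2 = 8/11.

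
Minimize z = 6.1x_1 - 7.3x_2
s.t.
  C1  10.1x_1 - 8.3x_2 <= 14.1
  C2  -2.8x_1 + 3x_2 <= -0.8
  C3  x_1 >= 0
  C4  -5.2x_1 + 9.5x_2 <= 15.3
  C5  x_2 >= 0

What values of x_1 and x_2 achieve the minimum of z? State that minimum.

Extreme points and z = 6.1x_1 - 7.3x_2:
  (26094/5279, 22785/5279) → z = -71571/52790
  (141/101, 0) → z = 8601/1010
  (107/22, 47/11) → z = -67/44
  (2/7, 0) → z = 61/35

x_1 = 107/22, x_2 = 47/11, minimum z = -67/44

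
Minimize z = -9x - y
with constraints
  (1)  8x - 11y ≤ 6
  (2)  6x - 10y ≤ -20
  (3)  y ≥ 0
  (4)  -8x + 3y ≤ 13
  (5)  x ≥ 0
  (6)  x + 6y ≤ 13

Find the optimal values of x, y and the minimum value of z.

Vertices and z = -9x - y:
  (0, 2) → z = -2
  (5/23, 49/23) → z = -94/23
  (0, 13/6) → z = -13/6

x = 5/23, y = 49/23, minimum z = -94/23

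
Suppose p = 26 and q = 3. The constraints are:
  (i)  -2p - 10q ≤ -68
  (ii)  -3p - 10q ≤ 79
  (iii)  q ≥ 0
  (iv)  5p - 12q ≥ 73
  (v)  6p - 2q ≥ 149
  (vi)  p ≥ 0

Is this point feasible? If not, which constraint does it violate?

(i): -82 ≤ -68 ✓
(ii): -108 ≤ 79 ✓
(iii): 3 ≥ 0 ✓
(iv): 94 ≥ 73 ✓
(v): 150 ≥ 149 ✓
(vi): 26 ≥ 0 ✓

feasible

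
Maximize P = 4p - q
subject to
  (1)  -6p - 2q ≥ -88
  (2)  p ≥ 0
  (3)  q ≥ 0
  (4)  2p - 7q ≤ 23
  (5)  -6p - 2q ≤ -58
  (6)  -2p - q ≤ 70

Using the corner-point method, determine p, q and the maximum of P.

p = 331/23, q = 19/23, maximum P = 1305/23

Extreme points and P = 4p - q:
  (0, 44) → P = -44
  (331/23, 19/23) → P = 1305/23
  (0, 29) → P = -29
  (23/2, 0) → P = 46
  (29/3, 0) → P = 116/3

The optimum lies where -6p - 2q = -88 and 2p - 7q = 23.
Solving simultaneously gives p = 331/23, q = 19/23.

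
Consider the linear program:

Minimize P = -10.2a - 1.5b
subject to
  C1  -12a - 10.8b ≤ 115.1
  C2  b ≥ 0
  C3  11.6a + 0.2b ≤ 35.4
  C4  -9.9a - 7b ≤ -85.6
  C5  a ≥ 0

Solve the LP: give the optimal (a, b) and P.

a = 0, b = 177, minimum P = -265.5

Corner points and P = -10.2a - 1.5b:
  (11534/3961, 32125/3961) → P = -1658343/39610
  (0, 177) → P = -531/2
  (0, 428/35) → P = -642/35

The binding constraints are 11.6a + 0.2b = 35.4 and a = 0.
Solving simultaneously gives a = 0, b = 177.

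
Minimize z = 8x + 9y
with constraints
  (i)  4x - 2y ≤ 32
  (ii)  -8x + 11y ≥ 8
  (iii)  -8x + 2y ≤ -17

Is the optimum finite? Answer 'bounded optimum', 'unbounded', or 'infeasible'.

bounded optimum

Extreme points and z = 8x + 9y:
  (92/7, 72/7) → z = 1384/7
  (203/72, 25/9) → z = 428/9
The feasible region has finitely many vertices and no improving ray; the minimum is 428/9 at (203/72, 25/9).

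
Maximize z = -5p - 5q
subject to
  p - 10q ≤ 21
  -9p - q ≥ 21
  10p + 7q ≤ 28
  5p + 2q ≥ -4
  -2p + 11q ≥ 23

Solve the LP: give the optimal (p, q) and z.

Vertices and z = -5p - 5q:
  (-175/53, 462/53) → z = -1435/53
  (-38/13, 69/13) → z = -155/13
  (-28/5, 12) → z = -32

p = -38/13, q = 69/13, maximum z = -155/13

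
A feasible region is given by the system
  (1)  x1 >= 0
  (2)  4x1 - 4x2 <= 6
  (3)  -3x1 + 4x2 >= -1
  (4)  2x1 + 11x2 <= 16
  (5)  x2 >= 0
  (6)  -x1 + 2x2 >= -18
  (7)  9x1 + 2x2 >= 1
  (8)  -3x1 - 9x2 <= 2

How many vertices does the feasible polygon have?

5

Of the 28 pairwise boundary intersections, those satisfying every inequality are:
  (0, 16/11)
  (0, 1/2)
  (75/41, 46/41)
  (1/3, 0)
  (1/9, 0)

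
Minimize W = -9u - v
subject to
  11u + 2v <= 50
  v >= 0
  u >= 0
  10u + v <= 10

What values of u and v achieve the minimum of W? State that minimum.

The optimum lies where u = 0 and 10u + v = 10.
Solving simultaneously gives u = 0, v = 10.

u = 0, v = 10, minimum W = -10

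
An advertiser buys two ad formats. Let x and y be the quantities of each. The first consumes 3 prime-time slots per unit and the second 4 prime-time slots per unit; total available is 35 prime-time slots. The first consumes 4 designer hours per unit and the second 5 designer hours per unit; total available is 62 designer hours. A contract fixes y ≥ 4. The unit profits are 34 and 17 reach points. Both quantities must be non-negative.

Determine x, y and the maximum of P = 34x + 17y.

Vertices and P = 34x + 17y:
  (0, 35/4) → P = 595/4
  (0, 4) → P = 68
  (19/3, 4) → P = 850/3

The optimum lies where 3x + 4y = 35 and y = 4.
Solving simultaneously gives x = 19/3, y = 4.

x = 19/3, y = 4, maximum P = 850/3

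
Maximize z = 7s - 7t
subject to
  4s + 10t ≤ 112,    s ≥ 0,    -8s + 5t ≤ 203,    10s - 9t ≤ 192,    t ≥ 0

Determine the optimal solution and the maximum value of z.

s = 96/5, t = 0, maximum z = 672/5

Extreme points and z = 7s - 7t:
  (0, 56/5) → z = -392/5
  (366/17, 44/17) → z = 2254/17
  (0, 0) → z = 0
  (96/5, 0) → z = 672/5

The binding constraints are 10s - 9t = 192 and t = 0.
Solving simultaneously gives s = 96/5, t = 0.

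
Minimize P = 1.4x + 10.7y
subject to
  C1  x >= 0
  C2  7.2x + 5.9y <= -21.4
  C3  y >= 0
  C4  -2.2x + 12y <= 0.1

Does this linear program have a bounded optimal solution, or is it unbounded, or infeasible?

infeasible

The boundaries x = 0 and 7.2x + 5.9y = -21.4 meet at (0, -214/59), but that point violates y ≥ 0. Every candidate vertex is excluded by some other constraint, so the feasible region is empty.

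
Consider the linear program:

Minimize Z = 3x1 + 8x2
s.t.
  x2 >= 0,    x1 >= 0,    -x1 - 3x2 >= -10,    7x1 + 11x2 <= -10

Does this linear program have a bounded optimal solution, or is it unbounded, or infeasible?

The boundaries x2 = 0 and x1 = 0 meet at (0, 0), but that point violates 7x1 + 11x2 ≤ -10. Every candidate vertex is excluded by some other constraint, so the feasible region is empty.

infeasible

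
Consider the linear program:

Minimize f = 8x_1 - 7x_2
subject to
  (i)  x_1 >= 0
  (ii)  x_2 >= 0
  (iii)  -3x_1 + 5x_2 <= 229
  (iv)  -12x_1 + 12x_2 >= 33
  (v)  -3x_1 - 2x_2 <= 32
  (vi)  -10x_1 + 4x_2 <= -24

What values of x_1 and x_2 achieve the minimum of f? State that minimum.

x_1 = 518/19, x_2 = 1181/19, minimum f = -217

Extreme points and f = 8x_1 - 7x_2:
  (861/8, 883/8) → f = 707/8
  (518/19, 1181/19) → f = -217
  (35/6, 103/12) → f = -161/12

The optimum lies where -3x_1 + 5x_2 = 229 and -10x_1 + 4x_2 = -24.
Solving simultaneously gives x_1 = 518/19, x_2 = 1181/19.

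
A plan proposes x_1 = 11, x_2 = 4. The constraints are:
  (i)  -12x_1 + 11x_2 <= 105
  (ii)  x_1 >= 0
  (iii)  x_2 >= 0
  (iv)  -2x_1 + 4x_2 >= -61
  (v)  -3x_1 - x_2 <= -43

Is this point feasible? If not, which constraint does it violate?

not feasible — violates (v)

Constraint (v): -3x_1 - x_2 = -37, which is not ≤ -43. All other constraints are satisfied.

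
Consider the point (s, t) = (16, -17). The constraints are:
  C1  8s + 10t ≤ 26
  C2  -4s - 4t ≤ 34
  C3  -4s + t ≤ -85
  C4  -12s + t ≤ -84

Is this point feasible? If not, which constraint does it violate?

Constraint C3: -4s + t = -81, which is not ≤ -85. All other constraints are satisfied.

not feasible — violates C3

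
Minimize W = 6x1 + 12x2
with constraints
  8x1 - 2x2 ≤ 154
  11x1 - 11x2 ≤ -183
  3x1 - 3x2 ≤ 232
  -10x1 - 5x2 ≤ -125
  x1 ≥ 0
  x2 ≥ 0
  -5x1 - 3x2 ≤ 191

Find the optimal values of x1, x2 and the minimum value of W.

Vertices and W = 6x1 + 12x2:
  (1030/33, 1579/33) → W = 8376/11
  (92/33, 641/33) → W = 2748/11
  (0, 25) → W = 300
The feasible region is unbounded (it extends along (0, 1), (1, 4)), but W strictly increases along every unbounded feasible direction, so there is no improving ray and the minimum is attained at a vertex.

x1 = 92/33, x2 = 641/33, minimum W = 2748/11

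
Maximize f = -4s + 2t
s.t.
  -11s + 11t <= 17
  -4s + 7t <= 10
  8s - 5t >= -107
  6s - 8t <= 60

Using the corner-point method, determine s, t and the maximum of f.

Feasible corners and f = -4s + 2t:
  (-3/11, 14/11) → f = 40/11
  (-364/11, -347/11) → f = 762/11
  (50, 30) → f = -140
  (-34, -33) → f = 70

s = -34, t = -33, maximum f = 70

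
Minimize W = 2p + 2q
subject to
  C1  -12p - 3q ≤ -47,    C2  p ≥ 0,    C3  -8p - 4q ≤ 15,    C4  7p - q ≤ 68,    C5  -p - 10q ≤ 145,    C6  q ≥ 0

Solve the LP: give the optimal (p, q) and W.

p = 47/12, q = 0, minimum W = 47/6

Feasible corners and W = 2p + 2q:
  (0, 47/3) → W = 94/3
  (47/12, 0) → W = 47/6
  (68/7, 0) → W = 136/7
The feasible region is unbounded (it extends along (0, 1), (1, 7)), but W strictly increases along every unbounded feasible direction, so there is no improving ray and the minimum is attained at a vertex.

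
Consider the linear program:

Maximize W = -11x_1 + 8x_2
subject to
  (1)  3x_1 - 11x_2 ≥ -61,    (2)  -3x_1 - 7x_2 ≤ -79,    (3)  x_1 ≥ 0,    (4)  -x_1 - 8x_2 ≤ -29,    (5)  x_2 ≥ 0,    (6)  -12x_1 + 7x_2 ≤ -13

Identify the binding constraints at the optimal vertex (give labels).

Vertices and W = -11x_1 + 8x_2:
  (221/27, 70/9) → W = -751/27
  (429/17, 8/17) → W = -4655/17
  (29, 0) → W = -319
The feasible region is unbounded (it extends along (11, 3), (1, 0)), but W strictly decreases along every unbounded feasible direction, so there is no improving ray and the maximum is attained at a vertex.

The maximum is at (221/27, 70/9). Substituting into each constraint, equality holds for (1) and (2); the remaining constraints have slack.

(1) and (2)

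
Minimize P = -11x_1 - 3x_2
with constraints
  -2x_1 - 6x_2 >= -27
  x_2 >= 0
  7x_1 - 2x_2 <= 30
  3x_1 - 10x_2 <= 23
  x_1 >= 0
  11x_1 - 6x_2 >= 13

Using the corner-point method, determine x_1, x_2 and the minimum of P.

Vertices and P = -11x_1 - 3x_2:
  (117/23, 129/46) → P = -2961/46
  (40/13, 271/78) → P = -1151/26
  (30/7, 0) → P = -330/7
  (13/11, 0) → P = -13

At the optimal vertex, -2x_1 - 6x_2 = -27 and 7x_1 - 2x_2 = 30.
Solving simultaneously gives x_1 = 117/23, x_2 = 129/46.

x_1 = 117/23, x_2 = 129/46, minimum P = -2961/46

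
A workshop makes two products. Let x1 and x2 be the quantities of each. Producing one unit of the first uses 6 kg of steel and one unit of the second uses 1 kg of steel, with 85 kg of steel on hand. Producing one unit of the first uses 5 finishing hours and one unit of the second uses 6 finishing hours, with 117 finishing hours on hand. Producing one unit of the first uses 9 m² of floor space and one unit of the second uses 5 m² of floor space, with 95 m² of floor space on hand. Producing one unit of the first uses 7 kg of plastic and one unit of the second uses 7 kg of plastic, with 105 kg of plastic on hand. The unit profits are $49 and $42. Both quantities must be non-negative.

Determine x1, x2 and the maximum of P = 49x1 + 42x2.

Corner points and P = 49x1 + 42x2:
  (0, 0) → P = 0
  (0, 15) → P = 630
  (95/9, 0) → P = 4655/9
  (5, 10) → P = 665

x1 = 5, x2 = 10, maximum P = 665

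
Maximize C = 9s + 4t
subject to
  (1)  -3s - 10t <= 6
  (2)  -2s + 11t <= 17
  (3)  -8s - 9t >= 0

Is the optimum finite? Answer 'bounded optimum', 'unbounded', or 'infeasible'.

Extreme points and C = 9s + 4t:
  (-236/53, 39/53) → C = -1968/53
  (54/53, -48/53) → C = 294/53
  (-153/106, 68/53) → C = -833/106
The feasible region has finitely many vertices and no improving ray; the maximum is 294/53 at (54/53, -48/53).

bounded optimum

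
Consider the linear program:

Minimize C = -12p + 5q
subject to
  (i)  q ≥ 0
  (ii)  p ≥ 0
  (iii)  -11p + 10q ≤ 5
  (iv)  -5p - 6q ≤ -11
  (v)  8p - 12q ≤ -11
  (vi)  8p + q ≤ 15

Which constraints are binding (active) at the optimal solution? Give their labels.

Feasible corners and C = -12p + 5q:
  (25/26, 81/52) → C = -15/4
  (145/91, 205/91) → C = -55/7
  (13/8, 2) → C = -19/2

The minimum is at (13/8, 2). Substituting into each constraint, equality holds for (v) and (vi); the remaining constraints have slack.

(v) and (vi)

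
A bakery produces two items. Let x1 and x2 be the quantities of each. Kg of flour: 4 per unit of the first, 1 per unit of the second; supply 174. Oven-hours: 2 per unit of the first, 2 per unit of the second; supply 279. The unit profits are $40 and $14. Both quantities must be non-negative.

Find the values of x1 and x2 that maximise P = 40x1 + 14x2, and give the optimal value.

Feasible corners and P = 40x1 + 14x2:
  (0, 0) → P = 0
  (0, 279/2) → P = 1953
  (87/2, 0) → P = 1740
  (23/2, 128) → P = 2252

x1 = 23/2, x2 = 128, maximum P = 2252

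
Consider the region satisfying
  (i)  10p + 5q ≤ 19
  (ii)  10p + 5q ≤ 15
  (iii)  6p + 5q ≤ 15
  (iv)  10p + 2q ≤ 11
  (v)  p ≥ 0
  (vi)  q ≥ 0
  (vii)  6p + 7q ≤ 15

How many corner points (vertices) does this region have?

Intersecting each pair of boundary lines and keeping only the points that satisfy every inequality leaves:
  (5/6, 4/3)
  (3/4, 3/2)
  (11/10, 0)
  (0, 0)
  (0, 15/7)

5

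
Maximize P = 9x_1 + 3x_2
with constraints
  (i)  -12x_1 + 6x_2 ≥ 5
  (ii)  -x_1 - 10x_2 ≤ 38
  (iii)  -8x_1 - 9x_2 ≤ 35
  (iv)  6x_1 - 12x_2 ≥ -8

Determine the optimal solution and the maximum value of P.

Extreme points and P = 9x_1 + 3x_2:
  (-85/52, -95/39) → P = -1145/52
  (-1/9, 11/18) → P = 5/6
  (-82/25, -73/75) → P = -811/25

x_1 = -1/9, x_2 = 11/18, maximum P = 5/6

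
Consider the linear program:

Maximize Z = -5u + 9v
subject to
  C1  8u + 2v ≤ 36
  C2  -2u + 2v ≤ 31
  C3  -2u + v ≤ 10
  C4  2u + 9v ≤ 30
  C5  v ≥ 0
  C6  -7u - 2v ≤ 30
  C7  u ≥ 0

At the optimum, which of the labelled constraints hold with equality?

C4 and C7

Extreme points and Z = -5u + 9v:
  (66/17, 42/17) → Z = 48/17
  (9/2, 0) → Z = -45/2
  (0, 10/3) → Z = 30
  (0, 0) → Z = 0

The maximum is at (0, 10/3). Substituting into each constraint, equality holds for C4 and C7; the remaining constraints have slack.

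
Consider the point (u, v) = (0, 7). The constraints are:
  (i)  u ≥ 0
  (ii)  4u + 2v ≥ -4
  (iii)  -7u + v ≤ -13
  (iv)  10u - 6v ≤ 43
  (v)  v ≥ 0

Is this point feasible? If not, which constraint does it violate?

Constraint (iii): -7u + v = 7, which is not ≤ -13. All other constraints are satisfied.

not feasible — violates (iii)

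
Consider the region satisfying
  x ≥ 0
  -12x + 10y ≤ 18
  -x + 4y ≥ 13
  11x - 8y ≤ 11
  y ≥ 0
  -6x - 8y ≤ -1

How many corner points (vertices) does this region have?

3

Intersecting each pair of boundary lines and keeping only the points that satisfy every inequality leaves:
  (29/19, 69/19)
  (127/7, 165/7)
  (37/9, 77/18)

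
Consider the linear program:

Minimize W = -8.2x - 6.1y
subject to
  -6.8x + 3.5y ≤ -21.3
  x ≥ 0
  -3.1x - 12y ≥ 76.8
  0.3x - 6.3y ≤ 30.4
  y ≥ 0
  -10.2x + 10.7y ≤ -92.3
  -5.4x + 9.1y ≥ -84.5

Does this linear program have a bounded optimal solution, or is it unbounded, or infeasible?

The boundaries y = 0 and -10.2x + 10.7y = -92.3 meet at (923/102, 0), but that point violates -3.1x - 12y ≥ 76.8. Every candidate vertex is excluded by some other constraint, so the feasible region is empty.

infeasible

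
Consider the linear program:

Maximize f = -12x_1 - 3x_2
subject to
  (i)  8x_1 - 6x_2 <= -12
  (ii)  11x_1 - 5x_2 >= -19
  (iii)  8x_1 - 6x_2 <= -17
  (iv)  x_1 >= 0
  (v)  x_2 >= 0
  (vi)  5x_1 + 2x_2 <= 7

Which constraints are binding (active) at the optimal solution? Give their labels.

(iii) and (iv)

Corner points and f = -12x_1 - 3x_2:
  (0, 17/6) → f = -17/2
  (4/23, 141/46) → f = -519/46
  (0, 7/2) → f = -21/2

The maximum is at (0, 17/6). Substituting into each constraint, equality holds for (iii) and (iv); the remaining constraints have slack.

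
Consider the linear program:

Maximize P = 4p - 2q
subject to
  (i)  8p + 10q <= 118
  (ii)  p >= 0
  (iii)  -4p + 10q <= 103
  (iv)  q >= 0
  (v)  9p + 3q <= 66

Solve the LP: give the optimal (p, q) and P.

p = 22/3, q = 0, maximum P = 88/3

Extreme points and P = 4p - 2q:
  (5/4, 54/5) → P = -83/5
  (51/11, 89/11) → P = 26/11
  (0, 103/10) → P = -103/5
  (0, 0) → P = 0
  (22/3, 0) → P = 88/3

At the optimal vertex, q = 0 and 9p + 3q = 66.
Solving simultaneously gives p = 22/3, q = 0.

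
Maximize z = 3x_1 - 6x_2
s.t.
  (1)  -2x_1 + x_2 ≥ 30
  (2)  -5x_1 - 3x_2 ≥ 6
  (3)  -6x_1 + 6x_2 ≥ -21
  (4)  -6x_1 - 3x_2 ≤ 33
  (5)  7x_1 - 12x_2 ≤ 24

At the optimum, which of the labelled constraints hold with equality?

Corner points and z = 3x_1 - 6x_2:
  (-96/11, 138/11) → z = -1116/11
  (-41/4, 19/2) → z = -351/4
  (-27, 43) → z = -339

The maximum is at (-41/4, 19/2). Substituting into each constraint, equality holds for (1) and (4); the remaining constraints have slack.

(1) and (4)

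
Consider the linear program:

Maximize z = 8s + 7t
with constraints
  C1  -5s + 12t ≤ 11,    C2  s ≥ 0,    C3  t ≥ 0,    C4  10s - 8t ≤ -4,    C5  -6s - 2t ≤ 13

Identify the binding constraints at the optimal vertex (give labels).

Extreme points and z = 8s + 7t:
  (0, 11/12) → z = 77/12
  (1/2, 9/8) → z = 95/8
  (0, 1/2) → z = 7/2

The maximum is at (1/2, 9/8). Substituting into each constraint, equality holds for C1 and C4; the remaining constraints have slack.

C1 and C4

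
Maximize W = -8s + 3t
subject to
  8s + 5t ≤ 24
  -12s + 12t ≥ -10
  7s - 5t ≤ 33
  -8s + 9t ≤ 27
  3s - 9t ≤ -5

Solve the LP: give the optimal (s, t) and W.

Vertices and W = -8s + 3t:
  (13/6, 4/3) → W = -40/3
  (81/112, 51/14) → W = 36/7
  (25/12, 5/4) → W = -155/12
  (-22/5, -41/45) → W = 487/15

The optimum lies where -8s + 9t = 27 and 3s - 9t = -5.
Solving simultaneously gives s = -22/5, t = -41/45.

s = -22/5, t = -41/45, maximum W = 487/15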